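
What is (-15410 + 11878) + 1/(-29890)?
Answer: -105571481/29890 ≈ -3532.0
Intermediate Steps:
(-15410 + 11878) + 1/(-29890) = -3532 - 1/29890 = -105571481/29890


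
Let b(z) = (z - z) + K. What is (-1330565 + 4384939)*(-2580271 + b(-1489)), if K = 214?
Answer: -7880459019318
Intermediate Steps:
b(z) = 214 (b(z) = (z - z) + 214 = 0 + 214 = 214)
(-1330565 + 4384939)*(-2580271 + b(-1489)) = (-1330565 + 4384939)*(-2580271 + 214) = 3054374*(-2580057) = -7880459019318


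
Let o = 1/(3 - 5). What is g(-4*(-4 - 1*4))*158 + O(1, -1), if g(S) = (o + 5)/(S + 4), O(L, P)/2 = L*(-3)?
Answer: 55/4 ≈ 13.750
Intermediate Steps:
O(L, P) = -6*L (O(L, P) = 2*(L*(-3)) = 2*(-3*L) = -6*L)
o = -½ (o = 1/(-2) = -½ ≈ -0.50000)
g(S) = 9/(2*(4 + S)) (g(S) = (-½ + 5)/(S + 4) = 9/(2*(4 + S)))
g(-4*(-4 - 1*4))*158 + O(1, -1) = (9/(2*(4 - 4*(-4 - 1*4))))*158 - 6*1 = (9/(2*(4 - 4*(-4 - 4))))*158 - 6 = (9/(2*(4 - 4*(-8))))*158 - 6 = (9/(2*(4 + 32)))*158 - 6 = ((9/2)/36)*158 - 6 = ((9/2)*(1/36))*158 - 6 = (⅛)*158 - 6 = 79/4 - 6 = 55/4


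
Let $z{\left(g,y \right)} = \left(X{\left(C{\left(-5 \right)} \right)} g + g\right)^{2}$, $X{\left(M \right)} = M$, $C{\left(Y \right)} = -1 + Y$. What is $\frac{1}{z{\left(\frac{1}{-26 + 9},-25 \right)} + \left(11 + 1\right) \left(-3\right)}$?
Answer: $- \frac{289}{10379} \approx -0.027845$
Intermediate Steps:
$z{\left(g,y \right)} = 25 g^{2}$ ($z{\left(g,y \right)} = \left(\left(-1 - 5\right) g + g\right)^{2} = \left(- 6 g + g\right)^{2} = \left(- 5 g\right)^{2} = 25 g^{2}$)
$\frac{1}{z{\left(\frac{1}{-26 + 9},-25 \right)} + \left(11 + 1\right) \left(-3\right)} = \frac{1}{25 \left(\frac{1}{-26 + 9}\right)^{2} + \left(11 + 1\right) \left(-3\right)} = \frac{1}{25 \left(\frac{1}{-17}\right)^{2} + 12 \left(-3\right)} = \frac{1}{25 \left(- \frac{1}{17}\right)^{2} - 36} = \frac{1}{25 \cdot \frac{1}{289} - 36} = \frac{1}{\frac{25}{289} - 36} = \frac{1}{- \frac{10379}{289}} = - \frac{289}{10379}$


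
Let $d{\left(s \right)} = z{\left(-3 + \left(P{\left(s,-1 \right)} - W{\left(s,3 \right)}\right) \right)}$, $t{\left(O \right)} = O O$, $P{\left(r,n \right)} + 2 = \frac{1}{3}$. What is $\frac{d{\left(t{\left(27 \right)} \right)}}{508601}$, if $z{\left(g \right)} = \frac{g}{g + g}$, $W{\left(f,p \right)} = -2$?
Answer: $\frac{1}{1017202} \approx 9.8309 \cdot 10^{-7}$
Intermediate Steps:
$P{\left(r,n \right)} = - \frac{5}{3}$ ($P{\left(r,n \right)} = -2 + \frac{1}{3} = - \frac{5}{3}$)
$t{\left(O \right)} = O^{2}$
$z{\left(g \right)} = \frac{1}{2}$ ($z{\left(g \right)} = \frac{g}{2 g} = \frac{1}{2 g} g = \frac{1}{2}$)
$d{\left(s \right)} = \frac{1}{2}$
$\frac{d{\left(t{\left(27 \right)} \right)}}{508601} = \frac{1}{2 \cdot 508601} = \frac{1}{2} \cdot \frac{1}{508601} = \frac{1}{1017202}$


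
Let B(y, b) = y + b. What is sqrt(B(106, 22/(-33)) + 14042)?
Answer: sqrt(127326)/3 ≈ 118.94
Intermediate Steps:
B(y, b) = b + y
sqrt(B(106, 22/(-33)) + 14042) = sqrt((22/(-33) + 106) + 14042) = sqrt((22*(-1/33) + 106) + 14042) = sqrt((-2/3 + 106) + 14042) = sqrt(316/3 + 14042) = sqrt(42442/3) = sqrt(127326)/3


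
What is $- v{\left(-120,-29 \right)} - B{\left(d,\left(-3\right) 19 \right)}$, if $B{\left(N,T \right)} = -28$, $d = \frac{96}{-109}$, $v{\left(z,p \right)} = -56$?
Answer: $84$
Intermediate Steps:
$d = - \frac{96}{109}$ ($d = 96 \left(- \frac{1}{109}\right) = - \frac{96}{109} \approx -0.88073$)
$- v{\left(-120,-29 \right)} - B{\left(d,\left(-3\right) 19 \right)} = \left(-1\right) \left(-56\right) - -28 = 56 + 28 = 84$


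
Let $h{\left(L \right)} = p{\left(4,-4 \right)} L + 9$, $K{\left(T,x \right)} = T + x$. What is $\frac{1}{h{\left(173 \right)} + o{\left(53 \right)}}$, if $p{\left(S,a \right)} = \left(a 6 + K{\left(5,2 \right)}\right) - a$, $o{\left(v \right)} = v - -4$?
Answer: $- \frac{1}{2183} \approx -0.00045808$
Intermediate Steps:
$o{\left(v \right)} = 4 + v$ ($o{\left(v \right)} = v + 4 = 4 + v$)
$p{\left(S,a \right)} = 7 + 5 a$ ($p{\left(S,a \right)} = \left(a 6 + \left(5 + 2\right)\right) - a = \left(6 a + 7\right) - a = \left(7 + 6 a\right) - a = 7 + 5 a$)
$h{\left(L \right)} = 9 - 13 L$ ($h{\left(L \right)} = \left(7 + 5 \left(-4\right)\right) L + 9 = \left(7 - 20\right) L + 9 = - 13 L + 9 = 9 - 13 L$)
$\frac{1}{h{\left(173 \right)} + o{\left(53 \right)}} = \frac{1}{\left(9 - 2249\right) + \left(4 + 53\right)} = \frac{1}{\left(9 - 2249\right) + 57} = \frac{1}{-2240 + 57} = \frac{1}{-2183} = - \frac{1}{2183}$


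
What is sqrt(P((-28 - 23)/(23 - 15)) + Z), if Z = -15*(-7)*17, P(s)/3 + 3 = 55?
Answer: sqrt(1941) ≈ 44.057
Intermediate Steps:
P(s) = 156 (P(s) = -9 + 3*55 = -9 + 165 = 156)
Z = 1785 (Z = 105*17 = 1785)
sqrt(P((-28 - 23)/(23 - 15)) + Z) = sqrt(156 + 1785) = sqrt(1941)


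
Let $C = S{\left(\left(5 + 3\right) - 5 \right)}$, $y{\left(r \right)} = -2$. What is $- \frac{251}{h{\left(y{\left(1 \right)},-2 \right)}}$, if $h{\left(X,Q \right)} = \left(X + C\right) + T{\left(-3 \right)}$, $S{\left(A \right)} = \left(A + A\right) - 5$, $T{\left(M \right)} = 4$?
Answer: $- \frac{251}{3} \approx -83.667$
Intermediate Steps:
$S{\left(A \right)} = -5 + 2 A$ ($S{\left(A \right)} = 2 A - 5 = -5 + 2 A$)
$C = 1$ ($C = -5 + 2 \left(\left(5 + 3\right) - 5\right) = -5 + 2 \left(8 - 5\right) = -5 + 2 \cdot 3 = -5 + 6 = 1$)
$h{\left(X,Q \right)} = 5 + X$ ($h{\left(X,Q \right)} = \left(X + 1\right) + 4 = \left(1 + X\right) + 4 = 5 + X$)
$- \frac{251}{h{\left(y{\left(1 \right)},-2 \right)}} = - \frac{251}{5 - 2} = - \frac{251}{3}$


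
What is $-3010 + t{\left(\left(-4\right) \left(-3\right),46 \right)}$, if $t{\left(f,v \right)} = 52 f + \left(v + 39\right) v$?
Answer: $1524$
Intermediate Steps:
$t{\left(f,v \right)} = 52 f + v \left(39 + v\right)$ ($t{\left(f,v \right)} = 52 f + \left(39 + v\right) v = 52 f + v \left(39 + v\right)$)
$-3010 + t{\left(\left(-4\right) \left(-3\right),46 \right)} = -3010 + \left(46^{2} + 39 \cdot 46 + 52 \left(\left(-4\right) \left(-3\right)\right)\right) = -3010 + \left(2116 + 1794 + 52 \cdot 12\right) = -3010 + \left(2116 + 1794 + 624\right) = -3010 + 4534 = 1524$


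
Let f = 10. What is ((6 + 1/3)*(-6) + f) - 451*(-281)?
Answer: 126703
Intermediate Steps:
((6 + 1/3)*(-6) + f) - 451*(-281) = ((6 + 1/3)*(-6) + 10) - 451*(-281) = ((6 + 1/3)*(-6) + 10) + 126731 = ((19/3)*(-6) + 10) + 126731 = (-38 + 10) + 126731 = -28 + 126731 = 126703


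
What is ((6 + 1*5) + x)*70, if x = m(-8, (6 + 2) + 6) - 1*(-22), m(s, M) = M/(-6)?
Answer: 6440/3 ≈ 2146.7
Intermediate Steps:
m(s, M) = -M/6 (m(s, M) = M*(-⅙) = -M/6)
x = 59/3 (x = -((6 + 2) + 6)/6 - 1*(-22) = -(8 + 6)/6 + 22 = -⅙*14 + 22 = -7/3 + 22 = 59/3 ≈ 19.667)
((6 + 1*5) + x)*70 = ((6 + 1*5) + 59/3)*70 = ((6 + 5) + 59/3)*70 = (11 + 59/3)*70 = (92/3)*70 = 6440/3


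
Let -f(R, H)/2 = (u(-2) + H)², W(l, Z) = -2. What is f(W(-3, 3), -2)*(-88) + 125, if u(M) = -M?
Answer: 125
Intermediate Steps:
f(R, H) = -2*(2 + H)² (f(R, H) = -2*(-1*(-2) + H)² = -2*(2 + H)²)
f(W(-3, 3), -2)*(-88) + 125 = -2*(2 - 2)²*(-88) + 125 = -2*0²*(-88) + 125 = -2*0*(-88) + 125 = 0*(-88) + 125 = 0 + 125 = 125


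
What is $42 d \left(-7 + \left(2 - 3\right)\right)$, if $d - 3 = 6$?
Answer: $-3024$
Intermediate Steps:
$d = 9$ ($d = 3 + 6 = 9$)
$42 d \left(-7 + \left(2 - 3\right)\right) = 42 \cdot 9 \left(-7 + \left(2 - 3\right)\right) = 42 \cdot 9 \left(-7 - 1\right) = 42 \cdot 9 \left(-8\right) = 42 \left(-72\right) = -3024$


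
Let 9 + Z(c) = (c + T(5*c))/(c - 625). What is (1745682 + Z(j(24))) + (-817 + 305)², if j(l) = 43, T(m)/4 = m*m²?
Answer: 376265317/194 ≈ 1.9395e+6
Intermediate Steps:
T(m) = 4*m³ (T(m) = 4*(m*m²) = 4*m³)
Z(c) = -9 + (c + 500*c³)/(-625 + c) (Z(c) = -9 + (c + 4*(5*c)³)/(c - 625) = -9 + (c + 4*(125*c³))/(-625 + c) = -9 + (c + 500*c³)/(-625 + c))
(1745682 + Z(j(24))) + (-817 + 305)² = (1745682 + (5625 - 8*43 + 500*43³)/(-625 + 43)) + (-817 + 305)² = (1745682 + (5625 - 344 + 500*79507)/(-582)) + (-512)² = (1745682 - (5625 - 344 + 39753500)/582) + 262144 = (1745682 - 1/582*39758781) + 262144 = (1745682 - 13252927/194) + 262144 = 325409381/194 + 262144 = 376265317/194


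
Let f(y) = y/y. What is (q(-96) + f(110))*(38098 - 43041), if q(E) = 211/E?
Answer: 568445/96 ≈ 5921.3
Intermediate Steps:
f(y) = 1
(q(-96) + f(110))*(38098 - 43041) = (211/(-96) + 1)*(38098 - 43041) = (211*(-1/96) + 1)*(-4943) = (-211/96 + 1)*(-4943) = -115/96*(-4943) = 568445/96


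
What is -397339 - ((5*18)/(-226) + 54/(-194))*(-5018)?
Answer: -4392446267/10961 ≈ -4.0073e+5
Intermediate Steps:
-397339 - ((5*18)/(-226) + 54/(-194))*(-5018) = -397339 - (90*(-1/226) + 54*(-1/194))*(-5018) = -397339 - (-45/113 - 27/97)*(-5018) = -397339 - (-7416)*(-5018)/10961 = -397339 - 1*37213488/10961 = -397339 - 37213488/10961 = -4392446267/10961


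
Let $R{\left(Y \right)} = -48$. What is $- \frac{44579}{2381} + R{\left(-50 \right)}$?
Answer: $- \frac{158867}{2381} \approx -66.723$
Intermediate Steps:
$- \frac{44579}{2381} + R{\left(-50 \right)} = - \frac{44579}{2381} - 48 = - \frac{158867}{2381}$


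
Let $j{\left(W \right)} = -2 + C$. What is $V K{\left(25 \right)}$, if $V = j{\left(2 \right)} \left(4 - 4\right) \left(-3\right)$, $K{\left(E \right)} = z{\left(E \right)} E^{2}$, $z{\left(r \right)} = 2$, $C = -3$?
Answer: $0$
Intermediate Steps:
$j{\left(W \right)} = -5$ ($j{\left(W \right)} = -2 - 3 = -5$)
$K{\left(E \right)} = 2 E^{2}$
$V = 0$ ($V = - 5 \left(4 - 4\right) \left(-3\right) = \left(-5\right) 0 \left(-3\right) = 0 \left(-3\right) = 0$)
$V K{\left(25 \right)} = 0 \cdot 2 \cdot 25^{2} = 0 \cdot 2 \cdot 625 = 0 \cdot 1250 = 0$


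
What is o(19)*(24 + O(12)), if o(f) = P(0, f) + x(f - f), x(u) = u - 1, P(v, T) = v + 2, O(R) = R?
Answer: 36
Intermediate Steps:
P(v, T) = 2 + v
x(u) = -1 + u
o(f) = 1 (o(f) = (2 + 0) + (-1 + (f - f)) = 2 + (-1 + 0) = 2 - 1 = 1)
o(19)*(24 + O(12)) = 1*(24 + 12) = 1*36 = 36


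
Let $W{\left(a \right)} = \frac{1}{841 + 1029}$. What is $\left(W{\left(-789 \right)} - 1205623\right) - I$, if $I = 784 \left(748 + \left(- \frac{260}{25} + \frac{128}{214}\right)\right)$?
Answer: $- \frac{357034660139}{200090} \approx -1.7844 \cdot 10^{6}$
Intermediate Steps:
$W{\left(a \right)} = \frac{1}{1870}$
$I = \frac{309629824}{535}$ ($I = 784 \left(748 + \left(\left(-260\right) \frac{1}{25} + 128 \cdot \frac{1}{214}\right)\right) = 784 \left(748 + \left(- \frac{52}{5} + \frac{64}{107}\right)\right) = 784 \left(748 - \frac{5244}{535}\right) = 784 \cdot \frac{394936}{535} = \frac{309629824}{535} \approx 5.7875 \cdot 10^{5}$)
$\left(W{\left(-789 \right)} - 1205623\right) - I = \left(\frac{1}{1870} - 1205623\right) - \frac{309629824}{535} = - \frac{2254515009}{1870} - \frac{309629824}{535} = - \frac{357034660139}{200090}$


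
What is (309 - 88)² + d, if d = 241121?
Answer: 289962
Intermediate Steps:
(309 - 88)² + d = (309 - 88)² + 241121 = 221² + 241121 = 48841 + 241121 = 289962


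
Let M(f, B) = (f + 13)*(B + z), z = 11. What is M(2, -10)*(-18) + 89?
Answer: -181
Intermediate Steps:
M(f, B) = (11 + B)*(13 + f) (M(f, B) = (f + 13)*(B + 11) = (13 + f)*(11 + B) = (11 + B)*(13 + f))
M(2, -10)*(-18) + 89 = (143 + 11*2 + 13*(-10) - 10*2)*(-18) + 89 = (143 + 22 - 130 - 20)*(-18) + 89 = 15*(-18) + 89 = -270 + 89 = -181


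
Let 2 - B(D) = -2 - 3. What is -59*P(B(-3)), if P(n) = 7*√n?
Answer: -413*√7 ≈ -1092.7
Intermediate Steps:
B(D) = 7 (B(D) = 2 - (-2 - 3) = 2 - 1*(-5) = 2 + 5 = 7)
-59*P(B(-3)) = -413*√7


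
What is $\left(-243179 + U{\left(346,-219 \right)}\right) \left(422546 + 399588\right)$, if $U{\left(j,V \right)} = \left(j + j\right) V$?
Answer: $-324518487418$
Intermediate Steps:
$U{\left(j,V \right)} = 2 V j$ ($U{\left(j,V \right)} = 2 j V = 2 V j$)
$\left(-243179 + U{\left(346,-219 \right)}\right) \left(422546 + 399588\right) = \left(-243179 + 2 \left(-219\right) 346\right) \left(422546 + 399588\right) = \left(-243179 - 151548\right) 822134 = \left(-394727\right) 822134 = -324518487418$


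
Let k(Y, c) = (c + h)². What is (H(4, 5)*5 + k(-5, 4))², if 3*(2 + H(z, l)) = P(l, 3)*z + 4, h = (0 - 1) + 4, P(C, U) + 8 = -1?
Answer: 1849/9 ≈ 205.44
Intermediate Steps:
P(C, U) = -9 (P(C, U) = -8 - 1 = -9)
h = 3 (h = -1 + 4 = 3)
H(z, l) = -⅔ - 3*z (H(z, l) = -2 + (-9*z + 4)/3 = -2 + (4 - 9*z)/3 = -2 + (4/3 - 3*z) = -⅔ - 3*z)
k(Y, c) = (3 + c)² (k(Y, c) = (c + 3)² = (3 + c)²)
(H(4, 5)*5 + k(-5, 4))² = ((-⅔ - 3*4)*5 + (3 + 4)²)² = ((-⅔ - 12)*5 + 7²)² = (-38/3*5 + 49)² = (-190/3 + 49)² = (-43/3)² = 1849/9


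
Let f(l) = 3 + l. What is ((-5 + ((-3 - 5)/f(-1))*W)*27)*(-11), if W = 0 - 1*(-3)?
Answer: 5049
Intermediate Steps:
W = 3 (W = 0 + 3 = 3)
((-5 + ((-3 - 5)/f(-1))*W)*27)*(-11) = ((-5 + ((-3 - 5)/(3 - 1))*3)*27)*(-11) = ((-5 - 8/2*3)*27)*(-11) = ((-5 - 8*1/2*3)*27)*(-11) = ((-5 - 4*3)*27)*(-11) = ((-5 - 12)*27)*(-11) = -17*27*(-11) = -459*(-11) = 5049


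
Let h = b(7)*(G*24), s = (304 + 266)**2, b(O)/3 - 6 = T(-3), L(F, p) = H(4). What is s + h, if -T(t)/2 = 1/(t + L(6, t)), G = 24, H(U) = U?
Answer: 331812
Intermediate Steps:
L(F, p) = 4
T(t) = -2/(4 + t) (T(t) = -2/(t + 4) = -2/(4 + t))
b(O) = 12 (b(O) = 18 + 3*(-2/(4 - 3)) = 18 + 3*(-2/1) = 18 + 3*(-2*1) = 18 + 3*(-2) = 18 - 6 = 12)
s = 324900 (s = 570**2 = 324900)
h = 6912 (h = 12*(24*24) = 12*576 = 6912)
s + h = 324900 + 6912 = 331812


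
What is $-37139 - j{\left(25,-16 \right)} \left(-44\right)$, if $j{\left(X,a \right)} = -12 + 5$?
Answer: $-37447$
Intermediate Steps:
$j{\left(X,a \right)} = -7$
$-37139 - j{\left(25,-16 \right)} \left(-44\right) = -37139 - \left(-7\right) \left(-44\right) = -37139 - 308 = -37447$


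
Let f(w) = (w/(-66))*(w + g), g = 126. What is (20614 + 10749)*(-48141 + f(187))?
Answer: -9225959621/6 ≈ -1.5377e+9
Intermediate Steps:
f(w) = -w*(126 + w)/66 (f(w) = (w/(-66))*(w + 126) = (w*(-1/66))*(126 + w) = (-w/66)*(126 + w) = -w*(126 + w)/66)
(20614 + 10749)*(-48141 + f(187)) = (20614 + 10749)*(-48141 - 1/66*187*(126 + 187)) = 31363*(-48141 - 1/66*187*313) = 31363*(-48141 - 5321/6) = 31363*(-294167/6) = -9225959621/6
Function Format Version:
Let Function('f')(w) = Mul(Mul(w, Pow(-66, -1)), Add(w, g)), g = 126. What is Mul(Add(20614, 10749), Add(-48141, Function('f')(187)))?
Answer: Rational(-9225959621, 6) ≈ -1.5377e+9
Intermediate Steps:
Function('f')(w) = Mul(Rational(-1, 66), w, Add(126, w)) (Function('f')(w) = Mul(Mul(w, Pow(-66, -1)), Add(w, 126)) = Mul(Mul(w, Rational(-1, 66)), Add(126, w)) = Mul(Mul(Rational(-1, 66), w), Add(126, w)) = Mul(Rational(-1, 66), w, Add(126, w)))
Mul(Add(20614, 10749), Add(-48141, Function('f')(187))) = Mul(Add(20614, 10749), Add(-48141, Mul(Rational(-1, 66), 187, Add(126, 187)))) = Mul(31363, Add(-48141, Mul(Rational(-1, 66), 187, 313))) = Mul(31363, Add(-48141, Rational(-5321, 6))) = Mul(31363, Rational(-294167, 6)) = Rational(-9225959621, 6)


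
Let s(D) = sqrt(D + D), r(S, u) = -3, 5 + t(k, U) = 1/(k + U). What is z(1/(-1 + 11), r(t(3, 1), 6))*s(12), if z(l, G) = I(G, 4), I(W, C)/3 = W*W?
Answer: 54*sqrt(6) ≈ 132.27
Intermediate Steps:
I(W, C) = 3*W**2 (I(W, C) = 3*(W*W) = 3*W**2)
t(k, U) = -5 + 1/(U + k) (t(k, U) = -5 + 1/(k + U) = -5 + 1/(U + k))
s(D) = sqrt(2)*sqrt(D) (s(D) = sqrt(2*D) = sqrt(2)*sqrt(D))
z(l, G) = 3*G**2
z(1/(-1 + 11), r(t(3, 1), 6))*s(12) = (3*(-3)**2)*(sqrt(2)*sqrt(12)) = (3*9)*(sqrt(2)*(2*sqrt(3))) = 27*(2*sqrt(6)) = 54*sqrt(6)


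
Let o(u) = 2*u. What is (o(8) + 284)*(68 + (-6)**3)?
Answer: -44400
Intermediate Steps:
(o(8) + 284)*(68 + (-6)**3) = (2*8 + 284)*(68 + (-6)**3) = (16 + 284)*(68 - 216) = 300*(-148) = -44400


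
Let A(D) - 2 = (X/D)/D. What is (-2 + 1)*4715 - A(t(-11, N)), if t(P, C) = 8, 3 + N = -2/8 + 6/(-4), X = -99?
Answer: -301789/64 ≈ -4715.5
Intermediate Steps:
N = -19/4 (N = -3 + (-2/8 + 6/(-4)) = -3 + (-2*1/8 + 6*(-1/4)) = -3 + (-1/4 - 3/2) = -3 - 7/4 = -19/4 ≈ -4.7500)
A(D) = 2 - 99/D**2 (A(D) = 2 + (-99/D)/D = 2 - 99/D**2)
(-2 + 1)*4715 - A(t(-11, N)) = (-2 + 1)*4715 - (2 - 99/8**2) = -1*4715 - (2 - 99*1/64) = -4715 - (2 - 99/64) = -4715 - 1*29/64 = -4715 - 29/64 = -301789/64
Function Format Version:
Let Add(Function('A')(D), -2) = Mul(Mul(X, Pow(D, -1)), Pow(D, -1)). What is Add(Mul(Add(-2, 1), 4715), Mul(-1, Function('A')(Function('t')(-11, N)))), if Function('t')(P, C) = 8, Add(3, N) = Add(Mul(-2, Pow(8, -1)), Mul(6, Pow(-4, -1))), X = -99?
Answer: Rational(-301789, 64) ≈ -4715.5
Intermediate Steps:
N = Rational(-19, 4) (N = Add(-3, Add(Mul(-2, Pow(8, -1)), Mul(6, Pow(-4, -1)))) = Add(-3, Add(Mul(-2, Rational(1, 8)), Mul(6, Rational(-1, 4)))) = Add(-3, Add(Rational(-1, 4), Rational(-3, 2))) = Add(-3, Rational(-7, 4)) = Rational(-19, 4) ≈ -4.7500)
Function('A')(D) = Add(2, Mul(-99, Pow(D, -2))) (Function('A')(D) = Add(2, Mul(Mul(-99, Pow(D, -1)), Pow(D, -1))) = Add(2, Mul(-99, Pow(D, -2))))
Add(Mul(Add(-2, 1), 4715), Mul(-1, Function('A')(Function('t')(-11, N)))) = Add(Mul(Add(-2, 1), 4715), Mul(-1, Add(2, Mul(-99, Pow(8, -2))))) = Add(Mul(-1, 4715), Mul(-1, Add(2, Mul(-99, Rational(1, 64))))) = Add(-4715, Mul(-1, Add(2, Rational(-99, 64)))) = Add(-4715, Mul(-1, Rational(29, 64))) = Add(-4715, Rational(-29, 64)) = Rational(-301789, 64)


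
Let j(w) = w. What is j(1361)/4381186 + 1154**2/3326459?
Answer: 5839022805875/14573835600374 ≈ 0.40065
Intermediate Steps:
j(1361)/4381186 + 1154**2/3326459 = 1361/4381186 + 1154**2/3326459 = 1361*(1/4381186) + 1331716*(1/3326459) = 1361/4381186 + 1331716/3326459 = 5839022805875/14573835600374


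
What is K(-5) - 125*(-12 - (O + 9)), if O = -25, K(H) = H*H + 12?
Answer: -463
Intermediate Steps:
K(H) = 12 + H² (K(H) = H² + 12 = 12 + H²)
K(-5) - 125*(-12 - (O + 9)) = (12 + (-5)²) - 125*(-12 - (-25 + 9)) = (12 + 25) - 125*(-12 - 1*(-16)) = 37 - 125*(-12 + 16) = 37 - 125*4 = 37 - 500 = -463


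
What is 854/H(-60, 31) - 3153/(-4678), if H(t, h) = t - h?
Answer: -529727/60814 ≈ -8.7106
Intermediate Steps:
854/H(-60, 31) - 3153/(-4678) = 854/(-60 - 1*31) - 3153/(-4678) = 854/(-60 - 31) - 3153*(-1/4678) = 854/(-91) + 3153/4678 = 854*(-1/91) + 3153/4678 = -122/13 + 3153/4678 = -529727/60814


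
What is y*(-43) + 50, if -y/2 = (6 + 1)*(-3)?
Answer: -1756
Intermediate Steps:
y = 42 (y = -2*(6 + 1)*(-3) = -14*(-3) = -2*(-21) = 42)
y*(-43) + 50 = 42*(-43) + 50 = -1806 + 50 = -1756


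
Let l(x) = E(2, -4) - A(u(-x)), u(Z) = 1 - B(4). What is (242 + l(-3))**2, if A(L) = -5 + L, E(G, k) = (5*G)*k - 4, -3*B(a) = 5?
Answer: 361201/9 ≈ 40133.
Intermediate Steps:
B(a) = -5/3 (B(a) = -1/3*5 = -5/3)
u(Z) = 8/3 (u(Z) = 1 - 1*(-5/3) = 1 + 5/3 = 8/3)
E(G, k) = -4 + 5*G*k (E(G, k) = 5*G*k - 4 = -4 + 5*G*k)
l(x) = -125/3 (l(x) = (-4 + 5*2*(-4)) - (-5 + 8/3) = (-4 - 40) - 1*(-7/3) = -44 + 7/3 = -125/3)
(242 + l(-3))**2 = (242 - 125/3)**2 = (601/3)**2 = 361201/9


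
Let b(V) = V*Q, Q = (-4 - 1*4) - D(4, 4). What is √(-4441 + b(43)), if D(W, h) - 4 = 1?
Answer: 50*I*√2 ≈ 70.711*I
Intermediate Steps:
D(W, h) = 5 (D(W, h) = 4 + 1 = 5)
Q = -13 (Q = (-4 - 1*4) - 1*5 = (-4 - 4) - 5 = -8 - 5 = -13)
b(V) = -13*V (b(V) = V*(-13) = -13*V)
√(-4441 + b(43)) = √(-4441 - 13*43) = √(-4441 - 559) = √(-5000) = 50*I*√2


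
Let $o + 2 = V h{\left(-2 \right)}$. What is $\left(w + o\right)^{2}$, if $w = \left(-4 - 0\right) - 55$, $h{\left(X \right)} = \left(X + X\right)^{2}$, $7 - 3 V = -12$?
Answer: $\frac{14641}{9} \approx 1626.8$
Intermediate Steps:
$V = \frac{19}{3}$ ($V = \frac{7}{3} - -4 = \frac{7}{3} + 4 = \frac{19}{3} \approx 6.3333$)
$h{\left(X \right)} = 4 X^{2}$ ($h{\left(X \right)} = \left(2 X\right)^{2} = 4 X^{2}$)
$o = \frac{298}{3}$ ($o = -2 + \frac{19 \cdot 4 \left(-2\right)^{2}}{3} = -2 + \frac{19 \cdot 4 \cdot 4}{3} = -2 + \frac{19}{3} \cdot 16 = -2 + \frac{304}{3} = \frac{298}{3} \approx 99.333$)
$w = -59$ ($w = \left(-4 + 0\right) - 55 = -4 - 55 = -59$)
$\left(w + o\right)^{2} = \left(-59 + \frac{298}{3}\right)^{2} = \left(\frac{121}{3}\right)^{2} = \frac{14641}{9}$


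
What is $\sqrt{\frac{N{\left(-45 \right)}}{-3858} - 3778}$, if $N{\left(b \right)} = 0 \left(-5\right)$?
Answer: $i \sqrt{3778} \approx 61.465 i$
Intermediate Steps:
$N{\left(b \right)} = 0$
$\sqrt{\frac{N{\left(-45 \right)}}{-3858} - 3778} = \sqrt{\frac{0}{-3858} - 3778} = \sqrt{0 \left(- \frac{1}{3858}\right) - 3778} = \sqrt{0 - 3778} = \sqrt{-3778} = i \sqrt{3778}$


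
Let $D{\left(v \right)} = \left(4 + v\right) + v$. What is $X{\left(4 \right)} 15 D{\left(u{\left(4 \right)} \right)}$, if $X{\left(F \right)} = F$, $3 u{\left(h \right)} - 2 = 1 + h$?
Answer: $520$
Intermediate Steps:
$u{\left(h \right)} = 1 + \frac{h}{3}$ ($u{\left(h \right)} = \frac{2}{3} + \frac{1 + h}{3} = \frac{2}{3} + \left(\frac{1}{3} + \frac{h}{3}\right) = 1 + \frac{h}{3}$)
$D{\left(v \right)} = 4 + 2 v$
$X{\left(4 \right)} 15 D{\left(u{\left(4 \right)} \right)} = 4 \cdot 15 \left(4 + 2 \left(1 + \frac{1}{3} \cdot 4\right)\right) = 60 \left(4 + 2 \left(1 + \frac{4}{3}\right)\right) = 60 \left(4 + 2 \cdot \frac{7}{3}\right) = 60 \left(4 + \frac{14}{3}\right) = 60 \cdot \frac{26}{3} = 520$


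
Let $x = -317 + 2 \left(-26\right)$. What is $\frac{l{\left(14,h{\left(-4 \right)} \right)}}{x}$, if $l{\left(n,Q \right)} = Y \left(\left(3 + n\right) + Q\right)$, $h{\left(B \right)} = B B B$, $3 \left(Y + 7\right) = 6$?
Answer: $- \frac{235}{369} \approx -0.63686$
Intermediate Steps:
$Y = -5$ ($Y = -7 + \frac{1}{3} \cdot 6 = -7 + 2 = -5$)
$h{\left(B \right)} = B^{3}$ ($h{\left(B \right)} = B^{2} B = B^{3}$)
$x = -369$ ($x = -317 - 52 = -369$)
$l{\left(n,Q \right)} = -15 - 5 Q - 5 n$ ($l{\left(n,Q \right)} = - 5 \left(\left(3 + n\right) + Q\right) = - 5 \left(3 + Q + n\right) = -15 - 5 Q - 5 n$)
$\frac{l{\left(14,h{\left(-4 \right)} \right)}}{x} = \frac{-15 - 5 \left(-4\right)^{3} - 70}{-369} = \left(-15 - -320 - 70\right) \left(- \frac{1}{369}\right) = \left(-15 + 320 - 70\right) \left(- \frac{1}{369}\right) = 235 \left(- \frac{1}{369}\right) = - \frac{235}{369}$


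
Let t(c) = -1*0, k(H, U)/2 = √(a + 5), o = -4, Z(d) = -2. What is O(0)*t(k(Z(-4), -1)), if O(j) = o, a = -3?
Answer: 0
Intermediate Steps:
O(j) = -4
k(H, U) = 2*√2 (k(H, U) = 2*√(-3 + 5) = 2*√2)
t(c) = 0
O(0)*t(k(Z(-4), -1)) = -4*0 = 0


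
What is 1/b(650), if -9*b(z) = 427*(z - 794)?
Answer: 1/6832 ≈ 0.00014637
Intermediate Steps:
b(z) = 339038/9 - 427*z/9 (b(z) = -427*(z - 794)/9 = -427*(-794 + z)/9 = -(-339038 + 427*z)/9 = 339038/9 - 427*z/9)
1/b(650) = 1/(339038/9 - 427/9*650) = 1/(339038/9 - 277550/9) = 1/6832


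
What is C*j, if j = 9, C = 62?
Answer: 558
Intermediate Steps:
C*j = 62*9 = 558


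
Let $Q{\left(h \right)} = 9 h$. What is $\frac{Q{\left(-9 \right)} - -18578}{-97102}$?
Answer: $- \frac{18497}{97102} \approx -0.19049$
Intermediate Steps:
$\frac{Q{\left(-9 \right)} - -18578}{-97102} = \frac{9 \left(-9\right) - -18578}{-97102} = \left(-81 + 18578\right) \left(- \frac{1}{97102}\right) = 18497 \left(- \frac{1}{97102}\right) = - \frac{18497}{97102}$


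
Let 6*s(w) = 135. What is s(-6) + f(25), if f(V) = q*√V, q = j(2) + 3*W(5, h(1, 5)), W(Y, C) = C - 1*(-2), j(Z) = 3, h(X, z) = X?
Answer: 165/2 ≈ 82.500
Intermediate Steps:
W(Y, C) = 2 + C (W(Y, C) = C + 2 = 2 + C)
s(w) = 45/2 (s(w) = (⅙)*135 = 45/2)
q = 12 (q = 3 + 3*(2 + 1) = 3 + 3*3 = 3 + 9 = 12)
f(V) = 12*√V
s(-6) + f(25) = 45/2 + 12*√25 = 45/2 + 12*5 = 45/2 + 60 = 165/2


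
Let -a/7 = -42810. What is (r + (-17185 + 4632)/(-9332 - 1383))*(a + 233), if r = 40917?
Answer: 131488933893824/10715 ≈ 1.2271e+10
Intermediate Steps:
a = 299670 (a = -7*(-42810) = 299670)
(r + (-17185 + 4632)/(-9332 - 1383))*(a + 233) = (40917 + (-17185 + 4632)/(-9332 - 1383))*(299670 + 233) = (40917 - 12553/(-10715))*299903 = (40917 - 12553*(-1/10715))*299903 = (40917 + 12553/10715)*299903 = (438438208/10715)*299903 = 131488933893824/10715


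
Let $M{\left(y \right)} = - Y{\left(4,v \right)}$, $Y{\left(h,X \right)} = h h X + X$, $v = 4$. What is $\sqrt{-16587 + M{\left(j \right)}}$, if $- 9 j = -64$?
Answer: $i \sqrt{16655} \approx 129.05 i$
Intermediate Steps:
$j = \frac{64}{9}$ ($j = \left(- \frac{1}{9}\right) \left(-64\right) = \frac{64}{9} \approx 7.1111$)
$Y{\left(h,X \right)} = X + X h^{2}$ ($Y{\left(h,X \right)} = h^{2} X + X = X h^{2} + X = X + X h^{2}$)
$M{\left(y \right)} = -68$ ($M{\left(y \right)} = - 4 \left(1 + 4^{2}\right) = - 4 \left(1 + 16\right) = - 4 \cdot 17 = \left(-1\right) 68 = -68$)
$\sqrt{-16587 + M{\left(j \right)}} = \sqrt{-16587 - 68} = \sqrt{-16655} = i \sqrt{16655}$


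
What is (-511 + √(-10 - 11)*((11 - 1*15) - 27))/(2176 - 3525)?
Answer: 511/1349 + 31*I*√21/1349 ≈ 0.3788 + 0.10531*I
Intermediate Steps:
(-511 + √(-10 - 11)*((11 - 1*15) - 27))/(2176 - 3525) = (-511 + √(-21)*((11 - 15) - 27))/(-1349) = (-511 + (I*√21)*(-4 - 27))*(-1/1349) = (-511 + (I*√21)*(-31))*(-1/1349) = (-511 - 31*I*√21)*(-1/1349) = 511/1349 + 31*I*√21/1349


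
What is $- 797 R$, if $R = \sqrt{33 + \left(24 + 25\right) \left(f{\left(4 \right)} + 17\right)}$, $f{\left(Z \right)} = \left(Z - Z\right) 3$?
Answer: $- 797 \sqrt{866} \approx -23454.0$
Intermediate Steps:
$f{\left(Z \right)} = 0$ ($f{\left(Z \right)} = 0 \cdot 3 = 0$)
$R = \sqrt{866}$ ($R = \sqrt{33 + \left(24 + 25\right) \left(0 + 17\right)} = \sqrt{33 + 49 \cdot 17} = \sqrt{33 + 833} = \sqrt{866} \approx 29.428$)
$- 797 R = - 797 \sqrt{866}$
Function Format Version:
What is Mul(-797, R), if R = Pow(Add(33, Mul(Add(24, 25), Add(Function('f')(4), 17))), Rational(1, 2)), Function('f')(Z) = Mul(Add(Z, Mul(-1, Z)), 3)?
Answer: Mul(-797, Pow(866, Rational(1, 2))) ≈ -23454.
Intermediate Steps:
Function('f')(Z) = 0 (Function('f')(Z) = Mul(0, 3) = 0)
R = Pow(866, Rational(1, 2)) (R = Pow(Add(33, Mul(Add(24, 25), Add(0, 17))), Rational(1, 2)) = Pow(Add(33, Mul(49, 17)), Rational(1, 2)) = Pow(Add(33, 833), Rational(1, 2)) = Pow(866, Rational(1, 2)) ≈ 29.428)
Mul(-797, R) = Mul(-797, Pow(866, Rational(1, 2)))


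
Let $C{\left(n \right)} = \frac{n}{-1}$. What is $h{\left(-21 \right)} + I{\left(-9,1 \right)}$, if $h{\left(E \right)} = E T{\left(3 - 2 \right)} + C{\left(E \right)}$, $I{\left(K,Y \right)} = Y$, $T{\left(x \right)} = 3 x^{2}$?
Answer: $-41$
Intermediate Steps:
$C{\left(n \right)} = - n$ ($C{\left(n \right)} = n \left(-1\right) = - n$)
$h{\left(E \right)} = 2 E$ ($h{\left(E \right)} = E 3 \left(3 - 2\right)^{2} - E = E 3 \cdot 1^{2} - E = E 3 \cdot 1 - E = E 3 - E = 3 E - E = 2 E$)
$h{\left(-21 \right)} + I{\left(-9,1 \right)} = 2 \left(-21\right) + 1 = -42 + 1 = -41$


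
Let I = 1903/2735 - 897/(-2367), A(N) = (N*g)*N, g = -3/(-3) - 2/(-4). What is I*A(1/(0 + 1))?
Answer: 1159616/719305 ≈ 1.6121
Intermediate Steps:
g = 3/2 (g = -3*(-⅓) - 2*(-¼) = 1 + ½ = 3/2 ≈ 1.5000)
A(N) = 3*N²/2 (A(N) = (N*(3/2))*N = (3*N/2)*N = 3*N²/2)
I = 2319232/2157915 (I = 1903*(1/2735) - 897*(-1/2367) = 1903/2735 + 299/789 = 2319232/2157915 ≈ 1.0748)
I*A(1/(0 + 1)) = 2319232*(3*(1/(0 + 1))²/2)/2157915 = 2319232*(3*(1/1)²/2)/2157915 = 2319232*((3/2)*1²)/2157915 = 2319232*((3/2)*1)/2157915 = (2319232/2157915)*(3/2) = 1159616/719305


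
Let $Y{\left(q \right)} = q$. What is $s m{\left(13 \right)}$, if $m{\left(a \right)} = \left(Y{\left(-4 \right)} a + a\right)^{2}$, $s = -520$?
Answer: $-790920$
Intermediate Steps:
$m{\left(a \right)} = 9 a^{2}$ ($m{\left(a \right)} = \left(- 4 a + a\right)^{2} = \left(- 3 a\right)^{2} = 9 a^{2}$)
$s m{\left(13 \right)} = - 520 \cdot 9 \cdot 13^{2} = - 520 \cdot 9 \cdot 169 = \left(-520\right) 1521 = -790920$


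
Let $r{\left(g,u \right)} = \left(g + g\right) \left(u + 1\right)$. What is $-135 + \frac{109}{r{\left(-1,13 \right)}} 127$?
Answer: $- \frac{17623}{28} \approx -629.39$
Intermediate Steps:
$r{\left(g,u \right)} = 2 g \left(1 + u\right)$
$-135 + \frac{109}{r{\left(-1,13 \right)}} 127 = -135 + \frac{109}{2 \left(-1\right) \left(1 + 13\right)} 127 = -135 + \frac{109}{2 \left(-1\right) 14} \cdot 127 = -135 + \frac{109}{-28} \cdot 127 = -135 + 109 \left(- \frac{1}{28}\right) 127 = -135 - \frac{13843}{28} = - \frac{17623}{28}$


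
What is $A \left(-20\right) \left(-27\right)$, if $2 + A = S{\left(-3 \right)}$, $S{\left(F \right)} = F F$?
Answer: $3780$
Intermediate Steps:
$S{\left(F \right)} = F^{2}$
$A = 7$ ($A = -2 + \left(-3\right)^{2} = -2 + 9 = 7$)
$A \left(-20\right) \left(-27\right) = 7 \left(-20\right) \left(-27\right) = \left(-140\right) \left(-27\right) = 3780$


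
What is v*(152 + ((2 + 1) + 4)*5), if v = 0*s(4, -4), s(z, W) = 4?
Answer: 0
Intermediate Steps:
v = 0 (v = 0*4 = 0)
v*(152 + ((2 + 1) + 4)*5) = 0*(152 + ((2 + 1) + 4)*5) = 0*(152 + (3 + 4)*5) = 0*(152 + 7*5) = 0*(152 + 35) = 0*187 = 0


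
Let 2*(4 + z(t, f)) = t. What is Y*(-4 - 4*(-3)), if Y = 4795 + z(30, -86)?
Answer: 38448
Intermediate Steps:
z(t, f) = -4 + t/2
Y = 4806 (Y = 4795 + (-4 + (1/2)*30) = 4795 + (-4 + 15) = 4795 + 11 = 4806)
Y*(-4 - 4*(-3)) = 4806*(-4 - 4*(-3)) = 4806*(-4 + 12) = 4806*8 = 38448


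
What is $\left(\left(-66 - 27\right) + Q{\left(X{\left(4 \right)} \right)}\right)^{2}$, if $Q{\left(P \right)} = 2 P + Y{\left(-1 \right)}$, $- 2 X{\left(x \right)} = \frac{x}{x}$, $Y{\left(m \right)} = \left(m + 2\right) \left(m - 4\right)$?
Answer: $9801$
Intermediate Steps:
$Y{\left(m \right)} = \left(-4 + m\right) \left(2 + m\right)$ ($Y{\left(m \right)} = \left(2 + m\right) \left(-4 + m\right) = \left(-4 + m\right) \left(2 + m\right)$)
$X{\left(x \right)} = - \frac{1}{2}$ ($X{\left(x \right)} = - \frac{x \frac{1}{x}}{2} = \left(- \frac{1}{2}\right) 1 = - \frac{1}{2}$)
$Q{\left(P \right)} = -5 + 2 P$ ($Q{\left(P \right)} = 2 P - \left(6 - 1\right) = 2 P + \left(-8 + 1 + 2\right) = 2 P - 5 = -5 + 2 P$)
$\left(\left(-66 - 27\right) + Q{\left(X{\left(4 \right)} \right)}\right)^{2} = \left(\left(-66 - 27\right) + \left(-5 + 2 \left(- \frac{1}{2}\right)\right)\right)^{2} = \left(-93 - 6\right)^{2} = \left(-99\right)^{2} = 9801$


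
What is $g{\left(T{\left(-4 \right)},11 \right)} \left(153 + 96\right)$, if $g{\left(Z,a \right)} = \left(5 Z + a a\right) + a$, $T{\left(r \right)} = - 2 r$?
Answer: $42828$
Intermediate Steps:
$g{\left(Z,a \right)} = a + a^{2} + 5 Z$ ($g{\left(Z,a \right)} = \left(5 Z + a^{2}\right) + a = \left(a^{2} + 5 Z\right) + a = a + a^{2} + 5 Z$)
$g{\left(T{\left(-4 \right)},11 \right)} \left(153 + 96\right) = \left(11 + 11^{2} + 5 \left(\left(-2\right) \left(-4\right)\right)\right) \left(153 + 96\right) = \left(11 + 121 + 5 \cdot 8\right) 249 = \left(11 + 121 + 40\right) 249 = 172 \cdot 249 = 42828$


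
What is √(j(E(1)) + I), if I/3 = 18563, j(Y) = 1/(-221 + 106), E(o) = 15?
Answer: √736486910/115 ≈ 235.99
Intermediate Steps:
j(Y) = -1/115 (j(Y) = 1/(-115) = -1/115)
I = 55689 (I = 3*18563 = 55689)
√(j(E(1)) + I) = √(-1/115 + 55689) = √(6404234/115) = √736486910/115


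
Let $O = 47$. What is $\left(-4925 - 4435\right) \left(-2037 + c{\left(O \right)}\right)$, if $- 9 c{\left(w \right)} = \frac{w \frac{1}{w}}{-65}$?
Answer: $19066304$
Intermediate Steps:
$c{\left(w \right)} = \frac{1}{585}$ ($c{\left(w \right)} = - \frac{\frac{w}{w} \frac{1}{-65}}{9} = - \frac{1 \left(- \frac{1}{65}\right)}{9} = \left(- \frac{1}{9}\right) \left(- \frac{1}{65}\right) = \frac{1}{585}$)
$\left(-4925 - 4435\right) \left(-2037 + c{\left(O \right)}\right) = \left(-4925 - 4435\right) \left(-2037 + \frac{1}{585}\right) = \left(-9360\right) \left(- \frac{1191644}{585}\right) = 19066304$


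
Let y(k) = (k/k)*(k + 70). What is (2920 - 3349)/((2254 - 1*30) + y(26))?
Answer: -429/2320 ≈ -0.18491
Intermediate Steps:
y(k) = 70 + k (y(k) = 1*(70 + k) = 70 + k)
(2920 - 3349)/((2254 - 1*30) + y(26)) = (2920 - 3349)/((2254 - 1*30) + (70 + 26)) = -429/((2254 - 30) + 96) = -429/(2224 + 96) = -429/2320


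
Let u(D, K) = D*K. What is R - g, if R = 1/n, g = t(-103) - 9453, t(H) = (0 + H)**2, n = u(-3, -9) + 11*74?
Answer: -972195/841 ≈ -1156.0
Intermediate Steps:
n = 841 (n = -3*(-9) + 11*74 = 27 + 814 = 841)
t(H) = H**2
g = 1156 (g = (-103)**2 - 9453 = 10609 - 9453 = 1156)
R = 1/841 ≈ 0.0011891
R - g = 1/841 - 1*1156 = 1/841 - 1156 = -972195/841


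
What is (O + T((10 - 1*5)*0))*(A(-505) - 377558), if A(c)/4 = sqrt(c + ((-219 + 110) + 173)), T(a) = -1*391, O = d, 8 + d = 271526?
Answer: -102366167866 + 22774668*I ≈ -1.0237e+11 + 2.2775e+7*I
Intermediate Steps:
d = 271518 (d = -8 + 271526 = 271518)
O = 271518
T(a) = -391
A(c) = 4*sqrt(64 + c) (A(c) = 4*sqrt(c + ((-219 + 110) + 173)) = 4*sqrt(c + (-109 + 173)) = 4*sqrt(c + 64) = 4*sqrt(64 + c))
(O + T((10 - 1*5)*0))*(A(-505) - 377558) = (271518 - 391)*(4*sqrt(64 - 505) - 377558) = 271127*(4*sqrt(-441) - 377558) = 271127*(4*(21*I) - 377558) = 271127*(84*I - 377558) = 271127*(-377558 + 84*I) = -102366167866 + 22774668*I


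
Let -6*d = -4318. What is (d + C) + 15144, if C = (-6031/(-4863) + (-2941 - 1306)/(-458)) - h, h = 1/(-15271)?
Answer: 179972962739947/11337465278 ≈ 15874.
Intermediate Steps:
h = -1/15271 ≈ -6.5484e-5
d = 2159/3 (d = -1/6*(-4318) = 2159/3 ≈ 719.67)
C = 357578174543/34012395834 (C = (-6031/(-4863) + (-2941 - 1306)/(-458)) - 1*(-1/15271) = (-6031*(-1/4863) - 4247*(-1/458)) + 1/15271 = (6031/4863 + 4247/458) + 1/15271 = 23415359/2227254 + 1/15271 = 357578174543/34012395834 ≈ 10.513)
(d + C) + 15144 = (2159/3 + 357578174543/34012395834) + 15144 = 8278388569915/11337465278 + 15144 = 179972962739947/11337465278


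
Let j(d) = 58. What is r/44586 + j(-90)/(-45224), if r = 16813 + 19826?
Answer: 45954893/56009924 ≈ 0.82048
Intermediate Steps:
r = 36639
r/44586 + j(-90)/(-45224) = 36639/44586 + 58/(-45224) = 36639*(1/44586) + 58*(-1/45224) = 4071/4954 - 29/22612 = 45954893/56009924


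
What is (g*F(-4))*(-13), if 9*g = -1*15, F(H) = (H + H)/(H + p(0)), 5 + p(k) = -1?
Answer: 52/3 ≈ 17.333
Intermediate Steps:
p(k) = -6 (p(k) = -5 - 1 = -6)
F(H) = 2*H/(-6 + H) (F(H) = (H + H)/(H - 6) = (2*H)/(-6 + H) = 2*H/(-6 + H))
g = -5/3 (g = (-1*15)/9 = (1/9)*(-15) = -5/3 ≈ -1.6667)
(g*F(-4))*(-13) = -10*(-4)/(3*(-6 - 4))*(-13) = -10*(-4)/(3*(-10))*(-13) = -10*(-4)*(-1)/(3*10)*(-13) = -5/3*4/5*(-13) = -4/3*(-13) = 52/3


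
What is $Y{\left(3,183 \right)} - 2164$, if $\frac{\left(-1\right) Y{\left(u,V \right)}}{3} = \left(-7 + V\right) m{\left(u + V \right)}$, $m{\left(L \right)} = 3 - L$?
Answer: $94460$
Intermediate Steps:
$Y{\left(u,V \right)} = - 3 \left(-7 + V\right) \left(3 - V - u\right)$ ($Y{\left(u,V \right)} = - 3 \left(-7 + V\right) \left(3 - \left(u + V\right)\right) = - 3 \left(-7 + V\right) \left(3 - \left(V + u\right)\right) = - 3 \left(-7 + V\right) \left(3 - V - u\right)$)
$Y{\left(3,183 \right)} - 2164 = 3 \left(-7 + 183\right) \left(-3 + 183 + 3\right) - 2164 = 3 \cdot 176 \cdot 183 - 2164 = 96624 - 2164 = 94460$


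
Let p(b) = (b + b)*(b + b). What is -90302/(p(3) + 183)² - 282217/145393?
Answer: -26664688223/6973193673 ≈ -3.8239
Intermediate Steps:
p(b) = 4*b² (p(b) = (2*b)*(2*b) = 4*b²)
-90302/(p(3) + 183)² - 282217/145393 = -90302/(4*3² + 183)² - 282217/145393 = -90302/(4*9 + 183)² - 282217*1/145393 = -90302/(36 + 183)² - 282217/145393 = -90302/(219²) - 282217/145393 = -90302/47961 - 282217/145393 = -26664688223/6973193673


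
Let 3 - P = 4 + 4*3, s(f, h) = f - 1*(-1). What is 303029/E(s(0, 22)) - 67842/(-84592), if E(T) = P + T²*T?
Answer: -3204126883/126888 ≈ -25252.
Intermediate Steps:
s(f, h) = 1 + f (s(f, h) = f + 1 = 1 + f)
P = -13 (P = 3 - (4 + 4*3) = 3 - (4 + 12) = 3 - 1*16 = 3 - 16 = -13)
E(T) = -13 + T³ (E(T) = -13 + T²*T = -13 + T³)
303029/E(s(0, 22)) - 67842/(-84592) = 303029/(-13 + (1 + 0)³) - 67842/(-84592) = 303029/(-13 + 1³) - 67842*(-1/84592) = 303029/(-13 + 1) + 33921/42296 = 303029/(-12) + 33921/42296 = 303029*(-1/12) + 33921/42296 = -303029/12 + 33921/42296 = -3204126883/126888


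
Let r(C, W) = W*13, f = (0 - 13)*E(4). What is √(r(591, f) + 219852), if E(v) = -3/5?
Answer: √5498835/5 ≈ 468.99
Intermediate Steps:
E(v) = -⅗ (E(v) = -3*⅕ = -⅗)
f = 39/5 (f = (0 - 13)*(-⅗) = -13*(-⅗) = 39/5 ≈ 7.8000)
r(C, W) = 13*W
√(r(591, f) + 219852) = √(13*(39/5) + 219852) = √(507/5 + 219852) = √(1099767/5) = √5498835/5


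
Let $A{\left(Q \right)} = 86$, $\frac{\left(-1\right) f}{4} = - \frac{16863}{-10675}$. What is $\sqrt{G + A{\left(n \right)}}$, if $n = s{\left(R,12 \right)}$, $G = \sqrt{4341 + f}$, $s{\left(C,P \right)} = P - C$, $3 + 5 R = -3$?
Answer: $\frac{\sqrt{8000150 + 305 \sqrt{403233729}}}{305} \approx 12.322$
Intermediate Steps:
$R = - \frac{6}{5}$ ($R = - \frac{3}{5} + \frac{1}{5} \left(-3\right) = - \frac{3}{5} - \frac{3}{5} = - \frac{6}{5} \approx -1.2$)
$f = - \frac{9636}{1525}$ ($f = - 4 \left(- \frac{16863}{-10675}\right) = - 4 \left(\left(-16863\right) \left(- \frac{1}{10675}\right)\right) = \left(-4\right) \frac{2409}{1525} = - \frac{9636}{1525} \approx -6.3187$)
$G = \frac{\sqrt{403233729}}{305}$ ($G = \sqrt{4341 - \frac{9636}{1525}} = \sqrt{\frac{6610389}{1525}} = \frac{\sqrt{403233729}}{305} \approx 65.838$)
$n = \frac{66}{5}$ ($n = 12 - - \frac{6}{5} = 12 + \frac{6}{5} = \frac{66}{5} \approx 13.2$)
$\sqrt{G + A{\left(n \right)}} = \sqrt{\frac{\sqrt{403233729}}{305} + 86} = \sqrt{86 + \frac{\sqrt{403233729}}{305}}$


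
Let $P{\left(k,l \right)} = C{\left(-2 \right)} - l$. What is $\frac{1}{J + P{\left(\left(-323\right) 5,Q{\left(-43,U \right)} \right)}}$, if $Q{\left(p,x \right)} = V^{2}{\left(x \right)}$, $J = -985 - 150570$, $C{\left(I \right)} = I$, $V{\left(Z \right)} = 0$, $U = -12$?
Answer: $- \frac{1}{151557} \approx -6.5982 \cdot 10^{-6}$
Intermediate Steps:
$J = -151555$ ($J = -985 - 150570 = -151555$)
$Q{\left(p,x \right)} = 0$ ($Q{\left(p,x \right)} = 0^{2} = 0$)
$P{\left(k,l \right)} = -2 - l$
$\frac{1}{J + P{\left(\left(-323\right) 5,Q{\left(-43,U \right)} \right)}} = \frac{1}{-151555 - 2} = \frac{1}{-151557} = - \frac{1}{151557}$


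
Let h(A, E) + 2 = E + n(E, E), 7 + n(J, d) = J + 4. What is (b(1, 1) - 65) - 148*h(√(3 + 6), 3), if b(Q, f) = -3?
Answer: -216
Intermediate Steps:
n(J, d) = -3 + J (n(J, d) = -7 + (J + 4) = -7 + (4 + J) = -3 + J)
h(A, E) = -5 + 2*E (h(A, E) = -2 + (E + (-3 + E)) = -2 + (-3 + 2*E) = -5 + 2*E)
(b(1, 1) - 65) - 148*h(√(3 + 6), 3) = (-3 - 65) - 148*(-5 + 2*3) = -68 - 148*(-5 + 6) = -68 - 148*1 = -68 - 148 = -216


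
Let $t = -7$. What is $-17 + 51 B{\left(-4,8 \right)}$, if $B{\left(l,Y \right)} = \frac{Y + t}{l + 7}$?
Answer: $0$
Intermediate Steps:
$B{\left(l,Y \right)} = \frac{-7 + Y}{7 + l}$ ($B{\left(l,Y \right)} = \frac{Y - 7}{l + 7} = \frac{-7 + Y}{7 + l}$)
$-17 + 51 B{\left(-4,8 \right)} = -17 + 51 \frac{-7 + 8}{7 - 4} = -17 + 51 \cdot \frac{1}{3} \cdot 1 = -17 + 51 \cdot \frac{1}{3} = -17 + 17 = 0$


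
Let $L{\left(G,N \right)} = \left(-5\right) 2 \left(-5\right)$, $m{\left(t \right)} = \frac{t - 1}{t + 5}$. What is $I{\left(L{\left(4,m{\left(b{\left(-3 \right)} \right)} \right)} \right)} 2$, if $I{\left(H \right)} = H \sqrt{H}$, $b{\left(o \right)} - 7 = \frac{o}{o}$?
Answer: $500 \sqrt{2} \approx 707.11$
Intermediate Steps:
$b{\left(o \right)} = 8$ ($b{\left(o \right)} = 7 + \frac{o}{o} = 7 + 1 = 8$)
$m{\left(t \right)} = \frac{-1 + t}{5 + t}$
$L{\left(G,N \right)} = 50$ ($L{\left(G,N \right)} = \left(-10\right) \left(-5\right) = 50$)
$I{\left(H \right)} = H^{\frac{3}{2}}$
$I{\left(L{\left(4,m{\left(b{\left(-3 \right)} \right)} \right)} \right)} 2 = 50^{\frac{3}{2}} \cdot 2 = 250 \sqrt{2} \cdot 2 = 500 \sqrt{2}$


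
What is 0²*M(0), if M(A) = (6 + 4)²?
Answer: 0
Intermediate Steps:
M(A) = 100 (M(A) = 10² = 100)
0²*M(0) = 0²*100 = 0*100 = 0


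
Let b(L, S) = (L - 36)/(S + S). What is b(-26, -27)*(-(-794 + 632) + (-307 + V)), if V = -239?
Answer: -3968/9 ≈ -440.89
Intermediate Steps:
b(L, S) = (-36 + L)/(2*S) (b(L, S) = (-36 + L)/((2*S)) = (-36 + L)*(1/(2*S)) = (-36 + L)/(2*S))
b(-26, -27)*(-(-794 + 632) + (-307 + V)) = ((½)*(-36 - 26)/(-27))*(-(-794 + 632) + (-307 - 239)) = ((½)*(-1/27)*(-62))*(-1*(-162) - 546) = 31*(162 - 546)/27 = (31/27)*(-384) = -3968/9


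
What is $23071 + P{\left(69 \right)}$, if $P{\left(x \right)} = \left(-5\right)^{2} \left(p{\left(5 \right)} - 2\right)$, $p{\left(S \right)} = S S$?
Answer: $23646$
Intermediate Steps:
$p{\left(S \right)} = S^{2}$
$P{\left(x \right)} = 575$ ($P{\left(x \right)} = \left(-5\right)^{2} \left(5^{2} - 2\right) = 25 \left(25 - 2\right) = 25 \cdot 23 = 575$)
$23071 + P{\left(69 \right)} = 23071 + 575 = 23646$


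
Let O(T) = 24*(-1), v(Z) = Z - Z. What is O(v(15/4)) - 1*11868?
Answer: -11892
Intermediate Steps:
v(Z) = 0
O(T) = -24
O(v(15/4)) - 1*11868 = -24 - 1*11868 = -24 - 11868 = -11892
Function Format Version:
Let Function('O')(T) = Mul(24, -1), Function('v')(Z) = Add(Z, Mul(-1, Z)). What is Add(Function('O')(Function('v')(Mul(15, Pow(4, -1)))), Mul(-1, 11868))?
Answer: -11892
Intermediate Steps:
Function('v')(Z) = 0
Function('O')(T) = -24
Add(Function('O')(Function('v')(Mul(15, Pow(4, -1)))), Mul(-1, 11868)) = Add(-24, Mul(-1, 11868)) = Add(-24, -11868) = -11892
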